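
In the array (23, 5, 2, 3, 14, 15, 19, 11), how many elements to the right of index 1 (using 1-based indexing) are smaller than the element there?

The element at index 1 is 23.
Elements after it: 5, 2, 3, 14, 15, 19, 11
Those smaller than 23: 5, 2, 3, 14, 15, 19, 11

7 such elements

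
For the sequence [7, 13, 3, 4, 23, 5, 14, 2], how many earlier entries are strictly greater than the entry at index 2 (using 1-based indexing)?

0

The element at index 2 is 13.
Elements before it: 7
None of them are larger than 13.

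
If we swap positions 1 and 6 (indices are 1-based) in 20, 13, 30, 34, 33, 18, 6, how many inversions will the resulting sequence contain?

Inversions: 11

Positions 1 and 6 hold 20 and 18; after swapping, the array is [18, 13, 30, 34, 33, 20, 6].
Count, for each position, how many later elements it exceeds:
18 → 13, 6 → 2
13 → 6 → 1
30 → 20, 6 → 2
34 → 33, 20, 6 → 3
33 → 20, 6 → 2
20 → 6 → 1
6 → none → 0
Sum: 2 + 1 + 2 + 3 + 2 + 1 + 0 = 11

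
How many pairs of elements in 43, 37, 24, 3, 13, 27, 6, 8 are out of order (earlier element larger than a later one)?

Element-by-element contributions:
43: 7
37: 6
24: 4
3: 0
13: 2
27: 2
6: 0
8: 0
Sum: 7 + 6 + 4 + 0 + 2 + 2 + 0 + 0 = 21

There are 21 out-of-order pairs.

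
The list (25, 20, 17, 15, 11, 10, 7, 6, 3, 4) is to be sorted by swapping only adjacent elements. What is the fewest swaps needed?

Each adjacent swap fixes exactly one inversion, so the minimum swap count equals the number of inversions.
Count inversions — for each element, later elements that are smaller:
25: 20, 17, 15, 11, 10, 7, 6, 3, 4 → 9
20: 17, 15, 11, 10, 7, 6, 3, 4 → 8
17: 15, 11, 10, 7, 6, 3, 4 → 7
15: 11, 10, 7, 6, 3, 4 → 6
11: 10, 7, 6, 3, 4 → 5
10: 7, 6, 3, 4 → 4
7: 6, 3, 4 → 3
6: 3, 4 → 2
3: none → 0
4: none → 0
Total inversions: 9 + 8 + 7 + 6 + 5 + 4 + 3 + 2 + 0 + 0 = 44

44 swaps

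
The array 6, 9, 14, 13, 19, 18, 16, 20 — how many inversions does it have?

4

Element-by-element contributions:
6 → none → 0
9 → none → 0
14 → 13 → 1
13 → none → 0
19 → 18, 16 → 2
18 → 16 → 1
16 → none → 0
20 → none → 0
Sum: 0 + 0 + 1 + 0 + 2 + 1 + 0 + 0 = 4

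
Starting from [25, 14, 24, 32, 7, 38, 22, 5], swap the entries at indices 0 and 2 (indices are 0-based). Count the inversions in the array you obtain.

There are 16 inversions.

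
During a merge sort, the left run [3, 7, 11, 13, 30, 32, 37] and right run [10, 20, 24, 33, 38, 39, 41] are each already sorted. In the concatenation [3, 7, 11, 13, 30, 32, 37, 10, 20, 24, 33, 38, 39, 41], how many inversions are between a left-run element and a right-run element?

12 cross-inversions

Take each right-half value and tally the left-half values above it:
r = 10: 11, 13, 30, 32, 37 → 5
r = 20: 30, 32, 37 → 3
r = 24: 30, 32, 37 → 3
r = 33: 37 → 1
r = 38: none → 0
r = 39: none → 0
r = 41: none → 0
Cross-inversions: 5 + 3 + 3 + 1 + 0 + 0 + 0 = 12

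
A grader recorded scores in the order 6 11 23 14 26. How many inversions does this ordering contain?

Listing every pair i<j with a[i]>a[j] (using 0-based positions):
(2,3): 23 > 14
That's 1 pair.

1 out-of-order pair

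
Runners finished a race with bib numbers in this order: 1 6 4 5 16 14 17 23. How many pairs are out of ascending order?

3

For each element, count later entries that are smaller:
1: 0
6: 2
4: 0
5: 0
16: 1
14: 0
17: 0
23: 0
Sum: 0 + 2 + 0 + 0 + 1 + 0 + 0 + 0 = 3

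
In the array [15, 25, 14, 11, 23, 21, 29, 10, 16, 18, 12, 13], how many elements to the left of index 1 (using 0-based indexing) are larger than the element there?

0

The element at index 1 is 25.
Elements before it: 15
None of them are larger than 25.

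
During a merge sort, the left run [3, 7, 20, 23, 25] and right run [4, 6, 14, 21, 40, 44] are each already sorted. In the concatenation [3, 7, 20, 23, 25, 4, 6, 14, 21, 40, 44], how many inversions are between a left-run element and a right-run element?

13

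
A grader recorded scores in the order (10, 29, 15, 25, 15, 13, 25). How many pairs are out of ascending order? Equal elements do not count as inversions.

Listing every pair i<j with a[i]>a[j] (using 1-based positions):
(2,3): 29 > 15
(2,4): 29 > 25
(2,5): 29 > 15
(2,6): 29 > 13
(2,7): 29 > 25
(3,6): 15 > 13
(4,5): 25 > 15
(4,6): 25 > 13
(5,6): 15 > 13
That's 9 pairs.

9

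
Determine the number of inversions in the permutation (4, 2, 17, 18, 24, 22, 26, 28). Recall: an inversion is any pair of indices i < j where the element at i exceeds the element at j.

2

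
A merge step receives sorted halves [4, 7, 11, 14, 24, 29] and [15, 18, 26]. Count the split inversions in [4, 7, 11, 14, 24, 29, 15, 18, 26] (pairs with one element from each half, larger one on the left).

Count, for every r in R, how many entries of L exceed r:
r = 15: 24, 29 → 2
r = 18: 24, 29 → 2
r = 26: 29 → 1
Cross-inversions: 2 + 2 + 1 = 5

Split inversions: 5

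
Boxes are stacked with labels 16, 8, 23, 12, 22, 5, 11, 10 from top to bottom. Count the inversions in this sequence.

Sweep left to right; for each value list the smaller values that follow it:
16 → 8, 12, 5, 11, 10 → 5
8 → 5 → 1
23 → 12, 22, 5, 11, 10 → 5
12 → 5, 11, 10 → 3
22 → 5, 11, 10 → 3
5 → none → 0
11 → 10 → 1
10 → none → 0
Sum: 5 + 1 + 5 + 3 + 3 + 0 + 1 + 0 = 18

There are 18 inversions.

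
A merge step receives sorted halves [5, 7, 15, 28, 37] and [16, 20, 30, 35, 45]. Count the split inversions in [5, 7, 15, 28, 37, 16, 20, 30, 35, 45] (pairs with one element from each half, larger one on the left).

Count, for every r in R, how many entries of L exceed r:
r = 16: 28, 37 → 2
r = 20: 28, 37 → 2
r = 30: 37 → 1
r = 35: 37 → 1
r = 45: none → 0
Cross-inversions: 2 + 2 + 1 + 1 + 0 = 6

6 split inversions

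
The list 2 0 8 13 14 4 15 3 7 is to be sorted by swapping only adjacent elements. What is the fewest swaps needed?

There are 13 adjacent swaps.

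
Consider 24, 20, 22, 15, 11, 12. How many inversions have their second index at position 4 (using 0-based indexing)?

4

The element at index 4 is 11.
Elements before it: 24, 20, 22, 15
Those larger than 11: 24, 20, 22, 15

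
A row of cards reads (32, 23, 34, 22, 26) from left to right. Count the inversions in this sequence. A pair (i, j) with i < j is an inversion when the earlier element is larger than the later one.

Count, for each position, how many later elements it exceeds:
32: 3
23: 1
34: 2
22: 0
26: 0
Sum: 3 + 1 + 2 + 0 + 0 = 6

Out-of-order pairs: 6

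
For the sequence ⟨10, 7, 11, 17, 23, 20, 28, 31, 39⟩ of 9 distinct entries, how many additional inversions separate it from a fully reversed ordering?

34

Maximum inversions for 9 distinct elements is C(9, 2) = 9·8/2 = 36.
Current inversions — for each element, count later smaller elements:
10: 1
7: 0
11: 0
17: 0
23: 1
20: 0
28: 0
31: 0
39: 0
Current total: 1 + 0 + 0 + 0 + 1 + 0 + 0 + 0 + 0 = 2
Shortfall: 36 − 2 = 34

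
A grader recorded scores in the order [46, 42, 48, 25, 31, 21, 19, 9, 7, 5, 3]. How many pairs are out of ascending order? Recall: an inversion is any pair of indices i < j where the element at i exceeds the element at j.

52 out-of-order pairs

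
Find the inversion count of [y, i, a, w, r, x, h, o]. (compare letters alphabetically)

Sweep left to right; for each value list the smaller values that follow it:
y: 7
i: 2
a: 0
w: 3
r: 2
x: 2
h: 0
o: 0
Sum: 7 + 2 + 0 + 3 + 2 + 2 + 0 + 0 = 16

16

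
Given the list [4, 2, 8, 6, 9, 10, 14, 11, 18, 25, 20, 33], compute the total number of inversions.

Out-of-order pairs: 4

Element-by-element contributions:
4 → 2 → 1
2 → none → 0
8 → 6 → 1
6 → none → 0
9 → none → 0
10 → none → 0
14 → 11 → 1
11 → none → 0
18 → none → 0
25 → 20 → 1
20 → none → 0
33 → none → 0
Sum: 1 + 0 + 1 + 0 + 0 + 0 + 1 + 0 + 0 + 1 + 0 + 0 = 4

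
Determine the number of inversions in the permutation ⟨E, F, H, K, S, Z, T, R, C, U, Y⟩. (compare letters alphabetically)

Element-by-element contributions:
E → C → 1
F → C → 1
H → C → 1
K → C → 1
S → R, C → 2
Z → T, R, C, U, Y → 5
T → R, C → 2
R → C → 1
C → none → 0
U → none → 0
Y → none → 0
Sum: 1 + 1 + 1 + 1 + 2 + 5 + 2 + 1 + 0 + 0 + 0 = 14

14 inversions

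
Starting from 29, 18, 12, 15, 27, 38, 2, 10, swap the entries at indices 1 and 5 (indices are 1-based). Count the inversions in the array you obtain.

17

Positions 1 and 5 hold 29 and 27; after swapping, the array is [27, 18, 12, 15, 29, 38, 2, 10].
Count, for each position, how many later elements it exceeds:
27 → 18, 12, 15, 2, 10 → 5
18 → 12, 15, 2, 10 → 4
12 → 2, 10 → 2
15 → 2, 10 → 2
29 → 2, 10 → 2
38 → 2, 10 → 2
2 → none → 0
10 → none → 0
Sum: 5 + 4 + 2 + 2 + 2 + 2 + 0 + 0 = 17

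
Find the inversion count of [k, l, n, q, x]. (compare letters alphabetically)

For each element, count later entries that are smaller:
k: 0
l: 0
n: 0
q: 0
x: 0
Sum: 0 + 0 + 0 + 0 + 0 = 0

0 inversions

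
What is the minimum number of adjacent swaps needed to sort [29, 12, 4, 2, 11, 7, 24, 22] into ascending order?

The minimum number of adjacent swaps to sort an array equals its inversion count, since every such swap removes exactly one inversion.
Count inversions — for each element, later elements that are smaller:
29: 12, 4, 2, 11, 7, 24, 22 → 7
12: 4, 2, 11, 7 → 4
4: 2 → 1
2: none → 0
11: 7 → 1
7: none → 0
24: 22 → 1
22: none → 0
Total inversions: 7 + 4 + 1 + 0 + 1 + 0 + 1 + 0 = 14

There are 14 adjacent swaps.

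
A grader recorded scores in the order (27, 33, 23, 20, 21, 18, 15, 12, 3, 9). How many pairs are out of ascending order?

There are 42 inversions.

Element-by-element contributions:
27: 8
33: 8
23: 7
20: 5
21: 5
18: 4
15: 3
12: 2
3: 0
9: 0
Sum: 8 + 8 + 7 + 5 + 5 + 4 + 3 + 2 + 0 + 0 = 42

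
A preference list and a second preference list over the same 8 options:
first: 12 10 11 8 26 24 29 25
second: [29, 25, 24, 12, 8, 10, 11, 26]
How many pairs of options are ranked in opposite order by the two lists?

Assign each item its position (1..8) in the first ordering, then rewrite the second ordering as that position sequence:
positions: 12→1, 10→2, 11→3, 8→4, 26→5, 24→6, 29→7, 25→8
second ordering as positions: [7, 8, 6, 1, 4, 2, 3, 5]
Discordant pairs = inversions in this position sequence.
7: 6, 1, 4, 2, 3, 5 → 6
8: 6, 1, 4, 2, 3, 5 → 6
6: 1, 4, 2, 3, 5 → 5
1: 0
4: 2, 3 → 2
2: 0
3: 0
5: 0
Total: 6 + 6 + 5 + 0 + 2 + 0 + 0 + 0 = 19

19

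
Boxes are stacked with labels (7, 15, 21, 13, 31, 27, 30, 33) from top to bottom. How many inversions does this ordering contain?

4

Element-by-element contributions:
7: 0
15: 1
21: 1
13: 0
31: 2
27: 0
30: 0
33: 0
Sum: 0 + 1 + 1 + 0 + 2 + 0 + 0 + 0 = 4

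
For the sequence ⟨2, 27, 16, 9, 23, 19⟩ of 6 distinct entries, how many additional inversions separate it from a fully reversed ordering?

Maximum inversions for 6 distinct elements is C(6, 2) = 6·5/2 = 15.
Current inversions — for each element, count later smaller elements:
2: 0
27: 4
16: 1
9: 0
23: 1
19: 0
Current total: 0 + 4 + 1 + 0 + 1 + 0 = 6
Shortfall: 15 − 6 = 9

9 inversions short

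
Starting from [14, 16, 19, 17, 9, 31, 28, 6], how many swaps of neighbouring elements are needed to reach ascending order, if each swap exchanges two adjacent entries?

Minimum adjacent swaps = number of inversions (each swap of adjacent out-of-order elements removes one inversion and no swap can remove more).
Count inversions — for each element, later elements that are smaller:
14: 9, 6 → 2
16: 9, 6 → 2
19: 17, 9, 6 → 3
17: 9, 6 → 2
9: 6 → 1
31: 28, 6 → 2
28: 6 → 1
6: none → 0
Total inversions: 2 + 2 + 3 + 2 + 1 + 2 + 1 + 0 = 13

There are 13 adjacent swaps.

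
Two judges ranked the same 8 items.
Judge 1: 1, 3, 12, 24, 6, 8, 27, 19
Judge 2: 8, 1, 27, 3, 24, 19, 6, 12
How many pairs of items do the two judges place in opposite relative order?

There are 13 discordant pairs.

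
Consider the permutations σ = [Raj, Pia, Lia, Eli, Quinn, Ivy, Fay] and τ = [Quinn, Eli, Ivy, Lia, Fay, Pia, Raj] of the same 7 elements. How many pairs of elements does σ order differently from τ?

Assign each item its position (1..7) in the first ordering, then rewrite the second ordering as that position sequence:
positions: Raj→1, Pia→2, Lia→3, Eli→4, Quinn→5, Ivy→6, Fay→7
second ordering as positions: [5, 4, 6, 3, 7, 2, 1]
Discordant pairs = inversions in this position sequence.
5: 4, 3, 2, 1 → 4
4: 3, 2, 1 → 3
6: 3, 2, 1 → 3
3: 2, 1 → 2
7: 2, 1 → 2
2: 1 → 1
1: 0
Total: 4 + 3 + 3 + 2 + 2 + 1 + 0 = 15

15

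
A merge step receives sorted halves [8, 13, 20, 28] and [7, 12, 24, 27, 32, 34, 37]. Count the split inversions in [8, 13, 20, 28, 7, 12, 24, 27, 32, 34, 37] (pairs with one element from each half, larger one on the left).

Count, for every r in R, how many entries of L exceed r:
r = 7: 8, 13, 20, 28 → 4
r = 12: 13, 20, 28 → 3
r = 24: 28 → 1
r = 27: 28 → 1
r = 32: none → 0
r = 34: none → 0
r = 37: none → 0
Cross-inversions: 4 + 3 + 1 + 1 + 0 + 0 + 0 = 9

9 cross-inversions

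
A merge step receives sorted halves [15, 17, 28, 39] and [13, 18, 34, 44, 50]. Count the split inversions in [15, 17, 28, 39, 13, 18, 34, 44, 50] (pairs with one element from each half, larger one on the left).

For each element r of the right run, count left-run elements greater than r:
r = 13: 15, 17, 28, 39 → 4
r = 18: 28, 39 → 2
r = 34: 39 → 1
r = 44: none → 0
r = 50: none → 0
Cross-inversions: 4 + 2 + 1 + 0 + 0 = 7

7 split inversions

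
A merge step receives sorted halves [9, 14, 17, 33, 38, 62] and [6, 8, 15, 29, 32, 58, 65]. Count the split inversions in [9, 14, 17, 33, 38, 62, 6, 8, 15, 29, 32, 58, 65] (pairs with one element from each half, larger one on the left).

Take each right-half value and tally the left-half values above it:
r = 6: 9, 14, 17, 33, 38, 62 → 6
r = 8: 9, 14, 17, 33, 38, 62 → 6
r = 15: 17, 33, 38, 62 → 4
r = 29: 33, 38, 62 → 3
r = 32: 33, 38, 62 → 3
r = 58: 62 → 1
r = 65: none → 0
Cross-inversions: 6 + 6 + 4 + 3 + 3 + 1 + 0 = 23

23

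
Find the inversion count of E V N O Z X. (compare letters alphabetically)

For each element, count later entries that are smaller:
E: 0
V: 2
N: 0
O: 0
Z: 1
X: 0
Sum: 0 + 2 + 0 + 0 + 1 + 0 = 3

There are 3 inversions.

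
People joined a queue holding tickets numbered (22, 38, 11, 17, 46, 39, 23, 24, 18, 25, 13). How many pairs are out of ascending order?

29

For each element, count later entries that are smaller:
22 → 11, 17, 18, 13 → 4
38 → 11, 17, 23, 24, 18, 25, 13 → 7
11 → none → 0
17 → 13 → 1
46 → 39, 23, 24, 18, 25, 13 → 6
39 → 23, 24, 18, 25, 13 → 5
23 → 18, 13 → 2
24 → 18, 13 → 2
18 → 13 → 1
25 → 13 → 1
13 → none → 0
Sum: 4 + 7 + 0 + 1 + 6 + 5 + 2 + 2 + 1 + 1 + 0 = 29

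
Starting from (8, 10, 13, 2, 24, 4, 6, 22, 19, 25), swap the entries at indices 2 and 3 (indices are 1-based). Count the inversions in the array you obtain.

Inversions: 15

Positions 2 and 3 hold 10 and 13; after swapping, the array is [8, 13, 10, 2, 24, 4, 6, 22, 19, 25].
Element-by-element contributions:
8: 3
13: 4
10: 3
2: 0
24: 4
4: 0
6: 0
22: 1
19: 0
25: 0
Sum: 3 + 4 + 3 + 0 + 4 + 0 + 0 + 1 + 0 + 0 = 15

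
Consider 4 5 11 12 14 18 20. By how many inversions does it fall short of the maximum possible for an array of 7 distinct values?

21 inversions short

Maximum inversions for 7 distinct elements is C(7, 2) = 7·6/2 = 21.
Current inversions — for each element, count later smaller elements:
4: 0
5: 0
11: 0
12: 0
14: 0
18: 0
20: 0
Current total: 0 + 0 + 0 + 0 + 0 + 0 + 0 = 0
Shortfall: 21 − 0 = 21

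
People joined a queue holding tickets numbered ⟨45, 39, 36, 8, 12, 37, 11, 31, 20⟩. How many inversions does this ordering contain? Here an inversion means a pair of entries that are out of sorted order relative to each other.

Inversions: 25

For each element, count later entries that are smaller:
45 → 39, 36, 8, 12, 37, 11, 31, 20 → 8
39 → 36, 8, 12, 37, 11, 31, 20 → 7
36 → 8, 12, 11, 31, 20 → 5
8 → none → 0
12 → 11 → 1
37 → 11, 31, 20 → 3
11 → none → 0
31 → 20 → 1
20 → none → 0
Sum: 8 + 7 + 5 + 0 + 1 + 3 + 0 + 1 + 0 = 25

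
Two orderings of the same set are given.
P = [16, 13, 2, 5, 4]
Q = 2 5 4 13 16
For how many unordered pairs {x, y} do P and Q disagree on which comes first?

Assign each item its position (1..5) in the first ordering, then rewrite the second ordering as that position sequence:
positions: 16→1, 13→2, 2→3, 5→4, 4→5
second ordering as positions: [3, 4, 5, 2, 1]
Discordant pairs = inversions in this position sequence.
3: 2, 1 → 2
4: 2, 1 → 2
5: 2, 1 → 2
2: 1 → 1
1: 0
Total: 2 + 2 + 2 + 1 + 0 = 7

7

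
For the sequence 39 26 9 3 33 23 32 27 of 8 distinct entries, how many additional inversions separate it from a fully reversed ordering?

13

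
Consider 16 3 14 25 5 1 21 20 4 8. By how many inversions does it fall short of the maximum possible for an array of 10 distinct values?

21

Maximum inversions for 10 distinct elements is C(10, 2) = 10·9/2 = 45.
Current inversions — for each element, count later smaller elements:
16: 6
3: 1
14: 4
25: 6
5: 2
1: 0
21: 3
20: 2
4: 0
8: 0
Current total: 6 + 1 + 4 + 6 + 2 + 0 + 3 + 2 + 0 + 0 = 24
Shortfall: 45 − 24 = 21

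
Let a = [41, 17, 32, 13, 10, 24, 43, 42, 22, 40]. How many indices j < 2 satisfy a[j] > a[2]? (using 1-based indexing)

1 such element

The element at index 2 is 17.
Elements before it: 41
Those larger than 17: 41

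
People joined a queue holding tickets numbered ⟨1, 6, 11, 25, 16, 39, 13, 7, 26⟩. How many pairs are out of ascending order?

10 inversions

For each element, count later entries that are smaller:
1: 0
6: 0
11: 1
25: 3
16: 2
39: 3
13: 1
7: 0
26: 0
Sum: 0 + 0 + 1 + 3 + 2 + 3 + 1 + 0 + 0 = 10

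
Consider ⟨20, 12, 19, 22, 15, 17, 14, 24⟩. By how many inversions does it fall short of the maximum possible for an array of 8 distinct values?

15

Maximum inversions for 8 distinct elements is C(8, 2) = 8·7/2 = 28.
Current inversions — for each element, count later smaller elements:
20: 5
12: 0
19: 3
22: 3
15: 1
17: 1
14: 0
24: 0
Current total: 5 + 0 + 3 + 3 + 1 + 1 + 0 + 0 = 13
Shortfall: 28 − 13 = 15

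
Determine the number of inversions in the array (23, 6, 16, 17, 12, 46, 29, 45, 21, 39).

14

Sweep left to right; for each value list the smaller values that follow it:
23 → 6, 16, 17, 12, 21 → 5
6 → none → 0
16 → 12 → 1
17 → 12 → 1
12 → none → 0
46 → 29, 45, 21, 39 → 4
29 → 21 → 1
45 → 21, 39 → 2
21 → none → 0
39 → none → 0
Sum: 5 + 0 + 1 + 1 + 0 + 4 + 1 + 2 + 0 + 0 = 14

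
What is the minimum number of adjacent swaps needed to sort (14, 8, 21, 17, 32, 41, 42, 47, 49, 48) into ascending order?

Each adjacent swap fixes exactly one inversion, so the minimum swap count equals the number of inversions.
Count inversions — for each element, later elements that are smaller:
14: 8 → 1
8: none → 0
21: 17 → 1
17: none → 0
32: none → 0
41: none → 0
42: none → 0
47: none → 0
49: 48 → 1
48: none → 0
Total inversions: 1 + 0 + 1 + 0 + 0 + 0 + 0 + 0 + 1 + 0 = 3

3 adjacent swaps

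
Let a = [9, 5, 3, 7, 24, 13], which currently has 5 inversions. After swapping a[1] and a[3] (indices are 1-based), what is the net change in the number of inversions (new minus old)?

Positions 1 and 3 hold 9 and 3; after swapping, the array is [3, 5, 9, 7, 24, 13].
Sweep left to right; for each value list the smaller values that follow it:
3 → none → 0
5 → none → 0
9 → 7 → 1
7 → none → 0
24 → 13 → 1
13 → none → 0
Sum: 0 + 0 + 1 + 0 + 1 + 0 = 2
Change: 2 − 5 = -3

-3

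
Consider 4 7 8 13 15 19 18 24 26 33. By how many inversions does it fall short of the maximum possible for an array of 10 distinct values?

44

Maximum inversions for 10 distinct elements is C(10, 2) = 10·9/2 = 45.
Current inversions — for each element, count later smaller elements:
4: 0
7: 0
8: 0
13: 0
15: 0
19: 1
18: 0
24: 0
26: 0
33: 0
Current total: 0 + 0 + 0 + 0 + 0 + 1 + 0 + 0 + 0 + 0 = 1
Shortfall: 45 − 1 = 44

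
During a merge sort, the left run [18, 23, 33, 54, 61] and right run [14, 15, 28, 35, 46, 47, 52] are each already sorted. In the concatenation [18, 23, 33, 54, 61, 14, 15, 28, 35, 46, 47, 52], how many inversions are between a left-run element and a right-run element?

21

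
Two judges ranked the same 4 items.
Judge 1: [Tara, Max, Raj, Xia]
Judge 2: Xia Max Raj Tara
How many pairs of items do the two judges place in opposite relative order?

Assign each item its position (1..4) in the first ordering, then rewrite the second ordering as that position sequence:
positions: Tara→1, Max→2, Raj→3, Xia→4
second ordering as positions: [4, 2, 3, 1]
Discordant pairs = inversions in this position sequence.
4: 2, 3, 1 → 3
2: 1 → 1
3: 1 → 1
1: 0
Total: 3 + 1 + 1 + 0 = 5

5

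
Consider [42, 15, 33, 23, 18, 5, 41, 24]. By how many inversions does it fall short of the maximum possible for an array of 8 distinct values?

Maximum inversions for 8 distinct elements is C(8, 2) = 8·7/2 = 28.
Current inversions — for each element, count later smaller elements:
42: 7
15: 1
33: 4
23: 2
18: 1
5: 0
41: 1
24: 0
Current total: 7 + 1 + 4 + 2 + 1 + 0 + 1 + 0 = 16
Shortfall: 28 − 16 = 12

12 inversions short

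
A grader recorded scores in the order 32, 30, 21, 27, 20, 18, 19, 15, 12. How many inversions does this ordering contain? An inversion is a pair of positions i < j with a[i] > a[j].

34 inversions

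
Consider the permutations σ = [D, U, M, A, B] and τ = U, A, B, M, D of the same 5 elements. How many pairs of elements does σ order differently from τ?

6

Assign each item its position (1..5) in the first ordering, then rewrite the second ordering as that position sequence:
positions: D→1, U→2, M→3, A→4, B→5
second ordering as positions: [2, 4, 5, 3, 1]
Discordant pairs = inversions in this position sequence.
2: 1 → 1
4: 3, 1 → 2
5: 3, 1 → 2
3: 1 → 1
1: 0
Total: 1 + 2 + 2 + 1 + 0 = 6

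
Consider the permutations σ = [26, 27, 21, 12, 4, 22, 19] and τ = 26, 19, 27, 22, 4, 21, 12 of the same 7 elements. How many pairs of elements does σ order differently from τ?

Assign each item its position (1..7) in the first ordering, then rewrite the second ordering as that position sequence:
positions: 26→1, 27→2, 21→3, 12→4, 4→5, 22→6, 19→7
second ordering as positions: [1, 7, 2, 6, 5, 3, 4]
Discordant pairs = inversions in this position sequence.
1: 0
7: 2, 6, 5, 3, 4 → 5
2: 0
6: 5, 3, 4 → 3
5: 3, 4 → 2
3: 0
4: 0
Total: 0 + 5 + 0 + 3 + 2 + 0 + 0 = 10

10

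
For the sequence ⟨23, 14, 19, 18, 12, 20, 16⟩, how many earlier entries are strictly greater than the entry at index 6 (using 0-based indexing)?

The element at index 6 is 16.
Elements before it: 23, 14, 19, 18, 12, 20
Those larger than 16: 23, 19, 18, 20

4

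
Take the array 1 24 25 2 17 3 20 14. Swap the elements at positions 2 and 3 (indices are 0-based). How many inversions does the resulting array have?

Positions 2 and 3 hold 25 and 2; after swapping, the array is [1, 24, 2, 25, 17, 3, 20, 14].
Sweep left to right; for each value list the smaller values that follow it:
1 → none → 0
24 → 2, 17, 3, 20, 14 → 5
2 → none → 0
25 → 17, 3, 20, 14 → 4
17 → 3, 14 → 2
3 → none → 0
20 → 14 → 1
14 → none → 0
Sum: 0 + 5 + 0 + 4 + 2 + 0 + 1 + 0 = 12

12 inversions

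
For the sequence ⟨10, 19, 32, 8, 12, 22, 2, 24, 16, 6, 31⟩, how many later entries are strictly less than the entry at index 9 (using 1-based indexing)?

1

The element at index 9 is 16.
Elements after it: 6, 31
Those smaller than 16: 6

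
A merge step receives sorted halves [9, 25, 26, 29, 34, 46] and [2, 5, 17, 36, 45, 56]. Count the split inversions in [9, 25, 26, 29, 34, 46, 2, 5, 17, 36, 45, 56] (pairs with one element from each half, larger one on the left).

19

For each element r of the right run, count left-run elements greater than r:
r = 2: 9, 25, 26, 29, 34, 46 → 6
r = 5: 9, 25, 26, 29, 34, 46 → 6
r = 17: 25, 26, 29, 34, 46 → 5
r = 36: 46 → 1
r = 45: 46 → 1
r = 56: none → 0
Cross-inversions: 6 + 6 + 5 + 1 + 1 + 0 = 19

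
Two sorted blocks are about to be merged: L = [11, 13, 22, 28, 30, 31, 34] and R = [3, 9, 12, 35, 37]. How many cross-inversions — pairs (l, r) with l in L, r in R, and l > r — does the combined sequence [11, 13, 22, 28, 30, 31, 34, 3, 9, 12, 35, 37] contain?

There are 20 split inversions.

Count, for every r in R, how many entries of L exceed r:
r = 3: 11, 13, 22, 28, 30, 31, 34 → 7
r = 9: 11, 13, 22, 28, 30, 31, 34 → 7
r = 12: 13, 22, 28, 30, 31, 34 → 6
r = 35: none → 0
r = 37: none → 0
Cross-inversions: 7 + 7 + 6 + 0 + 0 = 20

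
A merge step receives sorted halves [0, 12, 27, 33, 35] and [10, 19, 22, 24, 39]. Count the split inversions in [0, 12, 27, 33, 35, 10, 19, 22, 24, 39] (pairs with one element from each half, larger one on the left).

Count, for every r in R, how many entries of L exceed r:
r = 10: 12, 27, 33, 35 → 4
r = 19: 27, 33, 35 → 3
r = 22: 27, 33, 35 → 3
r = 24: 27, 33, 35 → 3
r = 39: none → 0
Cross-inversions: 4 + 3 + 3 + 3 + 0 = 13

13 cross-inversions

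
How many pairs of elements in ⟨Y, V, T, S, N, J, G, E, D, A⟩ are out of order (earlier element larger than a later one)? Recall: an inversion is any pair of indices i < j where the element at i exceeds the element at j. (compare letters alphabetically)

For each element, count later entries that are smaller:
Y → V, T, S, N, J, G, E, D, A → 9
V → T, S, N, J, G, E, D, A → 8
T → S, N, J, G, E, D, A → 7
S → N, J, G, E, D, A → 6
N → J, G, E, D, A → 5
J → G, E, D, A → 4
G → E, D, A → 3
E → D, A → 2
D → A → 1
A → none → 0
Sum: 9 + 8 + 7 + 6 + 5 + 4 + 3 + 2 + 1 + 0 = 45

45 out-of-order pairs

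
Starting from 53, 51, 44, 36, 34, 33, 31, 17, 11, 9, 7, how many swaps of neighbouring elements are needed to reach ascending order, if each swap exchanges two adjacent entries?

The minimum number of adjacent swaps to sort an array equals its inversion count, since every such swap removes exactly one inversion.
Count inversions — for each element, later elements that are smaller:
53: 51, 44, 36, 34, 33, 31, 17, 11, 9, 7 → 10
51: 44, 36, 34, 33, 31, 17, 11, 9, 7 → 9
44: 36, 34, 33, 31, 17, 11, 9, 7 → 8
36: 34, 33, 31, 17, 11, 9, 7 → 7
34: 33, 31, 17, 11, 9, 7 → 6
33: 31, 17, 11, 9, 7 → 5
31: 17, 11, 9, 7 → 4
17: 11, 9, 7 → 3
11: 9, 7 → 2
9: 7 → 1
7: none → 0
Total inversions: 10 + 9 + 8 + 7 + 6 + 5 + 4 + 3 + 2 + 1 + 0 = 55

55 swaps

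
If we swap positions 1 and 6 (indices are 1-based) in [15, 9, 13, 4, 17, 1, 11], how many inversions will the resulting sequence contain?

Inversions: 6

Positions 1 and 6 hold 15 and 1; after swapping, the array is [1, 9, 13, 4, 17, 15, 11].
Element-by-element contributions:
1 → none → 0
9 → 4 → 1
13 → 4, 11 → 2
4 → none → 0
17 → 15, 11 → 2
15 → 11 → 1
11 → none → 0
Sum: 0 + 1 + 2 + 0 + 2 + 1 + 0 = 6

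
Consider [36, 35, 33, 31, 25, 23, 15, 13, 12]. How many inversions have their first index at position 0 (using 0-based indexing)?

8 such elements

The element at index 0 is 36.
Elements after it: 35, 33, 31, 25, 23, 15, 13, 12
Those smaller than 36: 35, 33, 31, 25, 23, 15, 13, 12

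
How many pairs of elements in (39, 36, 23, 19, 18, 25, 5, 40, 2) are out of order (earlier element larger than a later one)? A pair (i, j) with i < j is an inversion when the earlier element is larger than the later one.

Sweep left to right; for each value list the smaller values that follow it:
39: 7
36: 6
23: 4
19: 3
18: 2
25: 2
5: 1
40: 1
2: 0
Sum: 7 + 6 + 4 + 3 + 2 + 2 + 1 + 1 + 0 = 26

There are 26 inversions.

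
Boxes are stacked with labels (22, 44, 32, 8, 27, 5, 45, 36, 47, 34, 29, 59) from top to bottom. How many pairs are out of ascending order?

23

Sweep left to right; for each value list the smaller values that follow it:
22: 2
44: 7
32: 4
8: 1
27: 1
5: 0
45: 3
36: 2
47: 2
34: 1
29: 0
59: 0
Sum: 2 + 7 + 4 + 1 + 1 + 0 + 3 + 2 + 2 + 1 + 0 + 0 = 23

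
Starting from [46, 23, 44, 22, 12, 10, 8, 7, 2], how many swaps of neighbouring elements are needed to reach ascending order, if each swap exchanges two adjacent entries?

35

The minimum number of adjacent swaps to sort an array equals its inversion count, since every such swap removes exactly one inversion.
Count inversions — for each element, later elements that are smaller:
46: 23, 44, 22, 12, 10, 8, 7, 2 → 8
23: 22, 12, 10, 8, 7, 2 → 6
44: 22, 12, 10, 8, 7, 2 → 6
22: 12, 10, 8, 7, 2 → 5
12: 10, 8, 7, 2 → 4
10: 8, 7, 2 → 3
8: 7, 2 → 2
7: 2 → 1
2: none → 0
Total inversions: 8 + 6 + 6 + 5 + 4 + 3 + 2 + 1 + 0 = 35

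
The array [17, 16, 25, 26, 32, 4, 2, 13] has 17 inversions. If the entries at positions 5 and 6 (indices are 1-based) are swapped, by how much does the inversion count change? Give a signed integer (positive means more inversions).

Positions 5 and 6 hold 32 and 4; after swapping, the array is [17, 16, 25, 26, 4, 32, 2, 13].
Sweep left to right; for each value list the smaller values that follow it:
17: 4
16: 3
25: 3
26: 3
4: 1
32: 2
2: 0
13: 0
Sum: 4 + 3 + 3 + 3 + 1 + 2 + 0 + 0 = 16
Change: 16 − 17 = -1

-1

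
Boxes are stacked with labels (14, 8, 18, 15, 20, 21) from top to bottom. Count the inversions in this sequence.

2

Inversion pairs (indices are 1-based):
(1,2): 14 > 8
(3,4): 18 > 15
That's 2 pairs.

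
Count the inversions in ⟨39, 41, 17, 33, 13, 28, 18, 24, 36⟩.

Count, for each position, how many later elements it exceeds:
39: 7
41: 7
17: 1
33: 4
13: 0
28: 2
18: 0
24: 0
36: 0
Sum: 7 + 7 + 1 + 4 + 0 + 2 + 0 + 0 + 0 = 21

Inversions: 21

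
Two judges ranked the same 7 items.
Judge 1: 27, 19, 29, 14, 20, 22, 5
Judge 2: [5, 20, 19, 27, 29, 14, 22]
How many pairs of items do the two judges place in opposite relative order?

Assign each item its position (1..7) in the first ordering, then rewrite the second ordering as that position sequence:
positions: 27→1, 19→2, 29→3, 14→4, 20→5, 22→6, 5→7
second ordering as positions: [7, 5, 2, 1, 3, 4, 6]
Discordant pairs = inversions in this position sequence.
7: 5, 2, 1, 3, 4, 6 → 6
5: 2, 1, 3, 4 → 4
2: 1 → 1
1: 0
3: 0
4: 0
6: 0
Total: 6 + 4 + 1 + 0 + 0 + 0 + 0 = 11

11 discordant pairs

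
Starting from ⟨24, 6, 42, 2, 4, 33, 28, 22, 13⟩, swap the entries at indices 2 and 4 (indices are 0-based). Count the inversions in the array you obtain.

Positions 2 and 4 hold 42 and 4; after swapping, the array is [24, 6, 4, 2, 42, 33, 28, 22, 13].
Element-by-element contributions:
24: 5
6: 2
4: 1
2: 0
42: 4
33: 3
28: 2
22: 1
13: 0
Sum: 5 + 2 + 1 + 0 + 4 + 3 + 2 + 1 + 0 = 18

18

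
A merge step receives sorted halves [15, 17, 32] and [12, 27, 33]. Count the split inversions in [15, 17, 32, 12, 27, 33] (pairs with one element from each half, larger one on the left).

4 cross-inversions

Count, for every r in R, how many entries of L exceed r:
r = 12: 15, 17, 32 → 3
r = 27: 32 → 1
r = 33: none → 0
Cross-inversions: 3 + 1 + 0 = 4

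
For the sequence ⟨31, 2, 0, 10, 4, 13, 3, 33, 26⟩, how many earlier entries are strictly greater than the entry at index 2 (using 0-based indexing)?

2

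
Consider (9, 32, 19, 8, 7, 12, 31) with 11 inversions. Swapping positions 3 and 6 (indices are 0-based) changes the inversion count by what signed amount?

+3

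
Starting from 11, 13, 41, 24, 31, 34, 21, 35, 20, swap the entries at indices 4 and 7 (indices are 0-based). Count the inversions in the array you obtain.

Inversions: 17

Positions 4 and 7 hold 31 and 35; after swapping, the array is [11, 13, 41, 24, 35, 34, 21, 31, 20].
Sweep left to right; for each value list the smaller values that follow it:
11 → none → 0
13 → none → 0
41 → 24, 35, 34, 21, 31, 20 → 6
24 → 21, 20 → 2
35 → 34, 21, 31, 20 → 4
34 → 21, 31, 20 → 3
21 → 20 → 1
31 → 20 → 1
20 → none → 0
Sum: 0 + 0 + 6 + 2 + 4 + 3 + 1 + 1 + 0 = 17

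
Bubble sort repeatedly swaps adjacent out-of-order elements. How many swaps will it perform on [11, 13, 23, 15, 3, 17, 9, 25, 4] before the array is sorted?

18 adjacent swaps

Minimum adjacent swaps = number of inversions (each swap of adjacent out-of-order elements removes one inversion and no swap can remove more).
Count inversions — for each element, later elements that are smaller:
11: 3, 9, 4 → 3
13: 3, 9, 4 → 3
23: 15, 3, 17, 9, 4 → 5
15: 3, 9, 4 → 3
3: none → 0
17: 9, 4 → 2
9: 4 → 1
25: 4 → 1
4: none → 0
Total inversions: 3 + 3 + 5 + 3 + 0 + 2 + 1 + 1 + 0 = 18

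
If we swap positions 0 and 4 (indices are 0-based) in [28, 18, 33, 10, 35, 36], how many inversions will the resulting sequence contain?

7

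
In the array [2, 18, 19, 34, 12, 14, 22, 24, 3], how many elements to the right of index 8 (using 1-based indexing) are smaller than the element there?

1

The element at index 8 is 24.
Elements after it: 3
Those smaller than 24: 3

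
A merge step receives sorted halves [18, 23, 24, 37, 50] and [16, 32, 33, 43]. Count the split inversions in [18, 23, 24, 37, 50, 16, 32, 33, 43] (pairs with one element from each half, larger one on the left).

Count, for every r in R, how many entries of L exceed r:
r = 16: 18, 23, 24, 37, 50 → 5
r = 32: 37, 50 → 2
r = 33: 37, 50 → 2
r = 43: 50 → 1
Cross-inversions: 5 + 2 + 2 + 1 = 10

There are 10 split inversions.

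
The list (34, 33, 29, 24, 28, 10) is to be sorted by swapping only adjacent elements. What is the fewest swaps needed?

The minimum number of adjacent swaps to sort an array equals its inversion count, since every such swap removes exactly one inversion.
Count inversions — for each element, later elements that are smaller:
34: 33, 29, 24, 28, 10 → 5
33: 29, 24, 28, 10 → 4
29: 24, 28, 10 → 3
24: 10 → 1
28: 10 → 1
10: none → 0
Total inversions: 5 + 4 + 3 + 1 + 1 + 0 = 14

14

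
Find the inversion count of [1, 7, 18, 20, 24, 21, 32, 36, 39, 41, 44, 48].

Element-by-element contributions:
1: 0
7: 0
18: 0
20: 0
24: 1
21: 0
32: 0
36: 0
39: 0
41: 0
44: 0
48: 0
Sum: 0 + 0 + 0 + 0 + 1 + 0 + 0 + 0 + 0 + 0 + 0 + 0 = 1

1 inversion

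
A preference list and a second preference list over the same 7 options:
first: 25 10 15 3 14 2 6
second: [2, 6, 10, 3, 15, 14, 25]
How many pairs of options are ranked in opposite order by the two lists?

15

Assign each item its position (1..7) in the first ordering, then rewrite the second ordering as that position sequence:
positions: 25→1, 10→2, 15→3, 3→4, 14→5, 2→6, 6→7
second ordering as positions: [6, 7, 2, 4, 3, 5, 1]
Discordant pairs = inversions in this position sequence.
6: 2, 4, 3, 5, 1 → 5
7: 2, 4, 3, 5, 1 → 5
2: 1 → 1
4: 3, 1 → 2
3: 1 → 1
5: 1 → 1
1: 0
Total: 5 + 5 + 1 + 2 + 1 + 1 + 0 = 15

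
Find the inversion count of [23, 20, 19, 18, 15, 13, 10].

There are 21 out-of-order pairs.

Count, for each position, how many later elements it exceeds:
23 → 20, 19, 18, 15, 13, 10 → 6
20 → 19, 18, 15, 13, 10 → 5
19 → 18, 15, 13, 10 → 4
18 → 15, 13, 10 → 3
15 → 13, 10 → 2
13 → 10 → 1
10 → none → 0
Sum: 6 + 5 + 4 + 3 + 2 + 1 + 0 = 21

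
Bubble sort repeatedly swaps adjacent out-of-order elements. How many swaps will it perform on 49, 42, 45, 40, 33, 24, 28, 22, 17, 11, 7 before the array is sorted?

Minimum adjacent swaps = number of inversions (each swap of adjacent out-of-order elements removes one inversion and no swap can remove more).
Count inversions — for each element, later elements that are smaller:
49: 42, 45, 40, 33, 24, 28, 22, 17, 11, 7 → 10
42: 40, 33, 24, 28, 22, 17, 11, 7 → 8
45: 40, 33, 24, 28, 22, 17, 11, 7 → 8
40: 33, 24, 28, 22, 17, 11, 7 → 7
33: 24, 28, 22, 17, 11, 7 → 6
24: 22, 17, 11, 7 → 4
28: 22, 17, 11, 7 → 4
22: 17, 11, 7 → 3
17: 11, 7 → 2
11: 7 → 1
7: none → 0
Total inversions: 10 + 8 + 8 + 7 + 6 + 4 + 4 + 3 + 2 + 1 + 0 = 53

53 adjacent swaps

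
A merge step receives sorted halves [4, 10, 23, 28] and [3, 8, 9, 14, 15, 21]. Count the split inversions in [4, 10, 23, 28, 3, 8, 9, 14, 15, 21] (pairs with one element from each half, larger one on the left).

16

Take each right-half value and tally the left-half values above it:
r = 3: 4, 10, 23, 28 → 4
r = 8: 10, 23, 28 → 3
r = 9: 10, 23, 28 → 3
r = 14: 23, 28 → 2
r = 15: 23, 28 → 2
r = 21: 23, 28 → 2
Cross-inversions: 4 + 3 + 3 + 2 + 2 + 2 = 16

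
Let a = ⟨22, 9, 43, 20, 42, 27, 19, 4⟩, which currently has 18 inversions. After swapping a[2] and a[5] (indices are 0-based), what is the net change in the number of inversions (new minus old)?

-3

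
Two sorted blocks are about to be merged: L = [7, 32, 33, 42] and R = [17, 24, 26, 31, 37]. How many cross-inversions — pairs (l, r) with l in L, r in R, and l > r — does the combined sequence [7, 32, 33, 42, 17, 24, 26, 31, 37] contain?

Take each right-half value and tally the left-half values above it:
r = 17: 32, 33, 42 → 3
r = 24: 32, 33, 42 → 3
r = 26: 32, 33, 42 → 3
r = 31: 32, 33, 42 → 3
r = 37: 42 → 1
Cross-inversions: 3 + 3 + 3 + 3 + 1 = 13

13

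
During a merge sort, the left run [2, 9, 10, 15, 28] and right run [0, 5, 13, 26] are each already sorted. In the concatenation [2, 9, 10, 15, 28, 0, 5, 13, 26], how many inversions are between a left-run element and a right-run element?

12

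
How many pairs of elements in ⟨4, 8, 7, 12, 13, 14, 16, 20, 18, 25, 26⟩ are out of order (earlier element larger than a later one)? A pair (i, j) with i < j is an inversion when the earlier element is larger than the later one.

For each element, count later entries that are smaller:
4: 0
8: 1
7: 0
12: 0
13: 0
14: 0
16: 0
20: 1
18: 0
25: 0
26: 0
Sum: 0 + 1 + 0 + 0 + 0 + 0 + 0 + 1 + 0 + 0 + 0 = 2

There are 2 inversions.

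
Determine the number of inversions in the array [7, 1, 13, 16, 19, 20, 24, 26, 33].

1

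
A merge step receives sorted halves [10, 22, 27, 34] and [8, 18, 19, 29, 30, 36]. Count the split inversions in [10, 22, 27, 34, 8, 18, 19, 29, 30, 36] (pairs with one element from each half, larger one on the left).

Split inversions: 12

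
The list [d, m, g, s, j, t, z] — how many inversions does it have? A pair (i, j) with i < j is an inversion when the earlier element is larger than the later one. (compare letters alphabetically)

Inversion pairs (indices are 0-based):
(1,2): m > g
(1,4): m > j
(3,4): s > j
That's 3 pairs.

3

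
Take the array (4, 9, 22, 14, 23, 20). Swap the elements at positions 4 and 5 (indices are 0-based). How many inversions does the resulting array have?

2

Positions 4 and 5 hold 23 and 20; after swapping, the array is [4, 9, 22, 14, 20, 23].
For each element, count later entries that are smaller:
4: 0
9: 0
22: 2
14: 0
20: 0
23: 0
Sum: 0 + 0 + 2 + 0 + 0 + 0 = 2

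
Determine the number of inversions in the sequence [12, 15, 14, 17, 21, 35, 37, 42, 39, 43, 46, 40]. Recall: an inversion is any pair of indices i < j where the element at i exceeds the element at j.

For each element, count later entries that are smaller:
12 → none → 0
15 → 14 → 1
14 → none → 0
17 → none → 0
21 → none → 0
35 → none → 0
37 → none → 0
42 → 39, 40 → 2
39 → none → 0
43 → 40 → 1
46 → 40 → 1
40 → none → 0
Sum: 0 + 1 + 0 + 0 + 0 + 0 + 0 + 2 + 0 + 1 + 1 + 0 = 5

5 inversions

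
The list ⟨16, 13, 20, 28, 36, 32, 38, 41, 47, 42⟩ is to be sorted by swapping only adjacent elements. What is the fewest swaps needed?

There are 3 swaps.

Each adjacent swap fixes exactly one inversion, so the minimum swap count equals the number of inversions.
Count inversions — for each element, later elements that are smaller:
16: 13 → 1
13: none → 0
20: none → 0
28: none → 0
36: 32 → 1
32: none → 0
38: none → 0
41: none → 0
47: 42 → 1
42: none → 0
Total inversions: 1 + 0 + 0 + 0 + 1 + 0 + 0 + 0 + 1 + 0 = 3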